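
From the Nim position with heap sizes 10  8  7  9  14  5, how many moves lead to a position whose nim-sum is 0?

3

Compute the nim-sum pairwise:
10 XOR 8 = 2
2 XOR 7 = 5
5 XOR 9 = 12
12 XOR 14 = 2
2 XOR 5 = 7
The overall nim-sum is X = 7. A heap of size p has a winning move iff p XOR X < p (reduce it to p XOR X).
  10: 10 XOR 7 = 13 ≥ 10 — no move.
  8: 8 XOR 7 = 15 ≥ 8 — no move.
  7: 7 XOR 7 = 0 < 7 — winning move (to 0).
  9: 9 XOR 7 = 14 ≥ 9 — no move.
  14: 14 XOR 7 = 9 < 14 — winning move (to 9).
  5: 5 XOR 7 = 2 < 5 — winning move (to 2).
That gives 3 winning moves.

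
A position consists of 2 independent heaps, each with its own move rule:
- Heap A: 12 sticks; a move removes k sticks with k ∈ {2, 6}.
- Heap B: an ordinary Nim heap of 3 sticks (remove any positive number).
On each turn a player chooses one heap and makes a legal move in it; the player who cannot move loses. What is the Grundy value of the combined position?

Build the Grundy sequence for heap A with g(k) = mex{g(k−s) : s ∈ {2, 6}, s ≤ k}:
k:     0  1  2  3  4  5  6  7  8  9 10 11 12
g(k):  0  0  1  1  0  0  1  1  0  0  1  1  0
So g(12) = 0.
Heap B is a plain Nim heap of size 3, so its Grundy value is 3.
The value of a disjunctive sum is the nim-sum of the parts.
Combined value = 0 ⊕ 3 = 3.

3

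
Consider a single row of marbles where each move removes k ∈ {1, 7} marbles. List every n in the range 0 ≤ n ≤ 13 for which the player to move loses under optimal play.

0, 2, 4, 6, 8, 10, 12

Build the Grundy sequence with g(k) = mex{g(k−s) : s ∈ {1, 7}, s ≤ k}:
g(0) = mex{} = 0
g(1) = mex{0} = 1
g(2) = mex{1} = 0
g(3) = mex{0} = 1
g(4) = mex{1} = 0
g(5) = mex{0} = 1
g(6) = mex{1} = 0
g(7) = mex{0} = 1
g(8) = mex{1} = 0
g(9) = mex{0} = 1
g(10) = mex{1} = 0
g(11) = mex{0} = 1
g(12) = mex{1} = 0
g(13) = mex{0} = 1
The P-positions (g = 0) in 0..13 are 0, 2, 4, 6, 8, 10, 12.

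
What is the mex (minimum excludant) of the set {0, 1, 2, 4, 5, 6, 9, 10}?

The values 0, 1, 2 are all present; 3 is the first non-negative integer missing from the set.

3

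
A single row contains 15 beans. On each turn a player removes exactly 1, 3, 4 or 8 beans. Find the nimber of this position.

1

Grundy values for subtraction set {1, 3, 4, 8}:
k:     0  1  2  3  4  5  6  7  8  9 10 11 12 13 14 15
g(k):  0  1  0  1  2  3  2  0  1  0  1  2  3  2  0  1
So g(15) = 1.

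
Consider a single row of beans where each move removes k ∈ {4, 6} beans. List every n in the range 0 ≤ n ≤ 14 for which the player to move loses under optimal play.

0, 1, 2, 3, 10, 11, 12, 13

Build the Grundy sequence with g(k) = mex{g(k−s) : s ∈ {4, 6}, s ≤ k}:
k:     0  1  2  3  4  5  6  7  8  9 10 11 12 13 14
g(k):  0  0  0  0  1  1  1  1  2  2  0  0  0  0  1
The P-positions (g = 0) in 0..14 are 0, 1, 2, 3, 10, 11, 12, 13.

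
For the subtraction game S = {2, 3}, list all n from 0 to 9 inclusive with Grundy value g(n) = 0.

0, 1, 5, 6

Grundy values for subtraction set {2, 3}:
g(0) = mex{} = 0
g(1) = mex{} = 0
g(2) = mex{0} = 1
g(3) = mex{0} = 1
g(4) = mex{0,1} = 2
g(5) = mex{1} = 0
g(6) = mex{1,2} = 0
g(7) = mex{0,2} = 1
g(8) = mex{0} = 1
g(9) = mex{0,1} = 2
The P-positions (g = 0) in 0..9 are 0, 1, 5, 6.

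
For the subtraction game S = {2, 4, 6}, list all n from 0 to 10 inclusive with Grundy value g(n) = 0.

0, 1, 8, 9

Compute g(0), g(1), … for moves {2, 4, 6}:
g(0) = mex{} = 0
g(1) = mex{} = 0
g(2) = mex{0} = 1
g(3) = mex{0} = 1
g(4) = mex{0,1} = 2
g(5) = mex{0,1} = 2
g(6) = mex{0,1,2} = 3
g(7) = mex{0,1,2} = 3
g(8) = mex{1,2,3} = 0
g(9) = mex{1,2,3} = 0
g(10) = mex{0,2,3} = 1
The P-positions (g = 0) in 0..10 are 0, 1, 8, 9.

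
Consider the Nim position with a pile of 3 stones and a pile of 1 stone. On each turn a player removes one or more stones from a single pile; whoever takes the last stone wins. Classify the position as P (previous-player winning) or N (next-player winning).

Compute the nim-sum pairwise:
3 XOR 1 = 2
The nim-sum is 2 ≠ 0, so this is an N-position: the player to move can win.

N-position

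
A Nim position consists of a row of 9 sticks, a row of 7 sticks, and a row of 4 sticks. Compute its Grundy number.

10

In binary:
  1001  (9)
  0111  (7)
  0100  (4)
  ----
  1010  (10)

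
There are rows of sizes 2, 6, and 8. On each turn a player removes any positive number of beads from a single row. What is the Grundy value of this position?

In binary:
  0010  (2)
  0110  (6)
  1000  (8)
  ----
  1100  (12)

12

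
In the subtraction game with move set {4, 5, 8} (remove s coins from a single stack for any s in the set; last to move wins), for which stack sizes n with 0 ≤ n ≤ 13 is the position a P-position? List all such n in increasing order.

0, 1, 2, 3, 12, 13

Build the Grundy sequence with g(k) = mex{g(k−s) : s ∈ {4, 5, 8}, s ≤ k}:
g(0) = mex{} = 0
g(1) = mex{} = 0
g(2) = mex{} = 0
g(3) = mex{} = 0
g(4) = mex{0} = 1
g(5) = mex{0} = 1
g(6) = mex{0} = 1
g(7) = mex{0} = 1
g(8) = mex{0,1} = 2
g(9) = mex{0,1} = 2
g(10) = mex{0,1} = 2
g(11) = mex{0,1} = 2
g(12) = mex{1,2} = 0
g(13) = mex{1,2} = 0
The P-positions (g = 0) in 0..13 are 0, 1, 2, 3, 12, 13.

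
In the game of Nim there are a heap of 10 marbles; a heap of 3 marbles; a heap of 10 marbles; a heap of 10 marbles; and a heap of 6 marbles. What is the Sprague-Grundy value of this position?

15

Nim-sum: 10 ⊕ 3 ⊕ 10 ⊕ 10 ⊕ 6 = 15.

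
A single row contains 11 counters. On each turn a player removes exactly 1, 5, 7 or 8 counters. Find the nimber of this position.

3

Build the Grundy sequence with g(k) = mex{g(k−s) : s ∈ {1, 5, 7, 8}, s ≤ k}:
g(0) = mex{} = 0
g(1) = mex{0} = 1
g(2) = mex{1} = 0
g(3) = mex{0} = 1
g(4) = mex{1} = 0
g(5) = mex{0} = 1
g(6) = mex{1} = 0
g(7) = mex{0} = 1
g(8) = mex{0,1} = 2
g(9) = mex{0,1,2} = 3
g(10) = mex{0,1,3} = 2
g(11) = mex{0,1,2} = 3
So g(11) = 3.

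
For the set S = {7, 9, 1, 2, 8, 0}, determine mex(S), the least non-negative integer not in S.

3

The values 0, 1, 2 are all present; 3 is the first non-negative integer missing from the set.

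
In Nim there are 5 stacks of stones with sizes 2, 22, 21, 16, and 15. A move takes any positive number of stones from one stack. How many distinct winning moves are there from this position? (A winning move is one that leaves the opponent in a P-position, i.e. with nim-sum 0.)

3

Nim-sum: 2 ⊕ 22 ⊕ 21 ⊕ 16 ⊕ 15 = 30.
The overall nim-sum is X = 30. A stack of size p has a winning move iff p XOR X < p (reduce it to p XOR X).
  2: 2 XOR 30 = 28 ≥ 2 — no move.
  22: 22 XOR 30 = 8 < 22 — winning move (to 8).
  21: 21 XOR 30 = 11 < 21 — winning move (to 11).
  16: 16 XOR 30 = 14 < 16 — winning move (to 14).
  15: 15 XOR 30 = 17 ≥ 15 — no move.
That gives 3 winning moves.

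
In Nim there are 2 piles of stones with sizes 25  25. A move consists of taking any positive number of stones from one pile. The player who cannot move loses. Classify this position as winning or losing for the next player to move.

Bitwise XOR of the heap sizes:
  11001  (25)
  11001  (25)
  -----
  00000  (0)
The nim-sum is 0, so this is a P-position: the player to move is in a losing position under optimal play.

Losing position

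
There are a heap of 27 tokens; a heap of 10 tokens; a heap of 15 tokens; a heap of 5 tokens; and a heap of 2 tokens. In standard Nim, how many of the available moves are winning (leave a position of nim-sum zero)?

In binary:
  11011  (27)
  01010  (10)
  01111  (15)
  00101  (5)
  00010  (2)
  -----
  11001  (25)
The overall nim-sum is X = 25. A heap of size p has a winning move iff p XOR X < p (reduce it to p XOR X).
  27: 27 XOR 25 = 2 < 27 — winning move (to 2).
  10: 10 XOR 25 = 19 ≥ 10 — no move.
  15: 15 XOR 25 = 22 ≥ 15 — no move.
  5: 5 XOR 25 = 28 ≥ 5 — no move.
  2: 2 XOR 25 = 27 ≥ 2 — no move.
That gives 1 winning move.

1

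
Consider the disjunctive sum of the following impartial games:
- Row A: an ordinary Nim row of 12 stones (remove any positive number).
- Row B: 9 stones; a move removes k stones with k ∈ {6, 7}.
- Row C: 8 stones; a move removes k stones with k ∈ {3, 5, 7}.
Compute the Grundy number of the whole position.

Row A is a plain Nim row of size 12, so its Grundy value is 12.
For row B, compute g(0), g(1), … with moves {6, 7}:
g(0) = mex{} = 0
g(1) = mex{} = 0
g(2) = mex{} = 0
g(3) = mex{} = 0
g(4) = mex{} = 0
g(5) = mex{} = 0
g(6) = mex{0} = 1
g(7) = mex{0} = 1
g(8) = mex{0} = 1
g(9) = mex{0} = 1
So g(9) = 1.
For row C, compute g(0), g(1), … with moves {3, 5, 7}:
k:     0  1  2  3  4  5  6  7  8
g(k):  0  0  0  1  1  1  2  2  2
So g(8) = 2.
By the Sprague-Grundy theorem, the Grundy value of a sum of independent games is the XOR of the component values.
Combined value = 12 XOR 1 XOR 2 = 15.

15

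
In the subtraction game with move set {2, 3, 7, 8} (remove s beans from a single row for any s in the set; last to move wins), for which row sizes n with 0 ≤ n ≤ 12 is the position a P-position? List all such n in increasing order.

0, 1, 5, 6, 10, 11

Grundy values for subtraction set {2, 3, 7, 8}:
g(0) = mex{} = 0
g(1) = mex{} = 0
g(2) = mex{0} = 1
g(3) = mex{0} = 1
g(4) = mex{0,1} = 2
g(5) = mex{1} = 0
g(6) = mex{1,2} = 0
g(7) = mex{0,2} = 1
g(8) = mex{0} = 1
g(9) = mex{0,1} = 2
g(10) = mex{1} = 0
g(11) = mex{1,2} = 0
g(12) = mex{0,2} = 1
The P-positions (g = 0) in 0..12 are 0, 1, 5, 6, 10, 11.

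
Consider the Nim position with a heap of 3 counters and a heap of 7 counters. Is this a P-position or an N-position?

N-position

Compute the nim-sum pairwise:
3 ⊕ 7 = 4
The nim-sum is 4 ≠ 0, so this is an N-position: the player to move can win.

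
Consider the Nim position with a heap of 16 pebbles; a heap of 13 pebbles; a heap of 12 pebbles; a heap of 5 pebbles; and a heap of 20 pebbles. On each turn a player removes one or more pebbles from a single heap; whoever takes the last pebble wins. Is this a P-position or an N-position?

P-position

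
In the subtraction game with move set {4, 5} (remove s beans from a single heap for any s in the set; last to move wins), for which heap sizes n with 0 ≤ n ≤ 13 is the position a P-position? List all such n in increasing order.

0, 1, 2, 3, 9, 10, 11, 12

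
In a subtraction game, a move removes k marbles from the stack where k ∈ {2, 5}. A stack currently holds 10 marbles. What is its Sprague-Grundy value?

Build the Grundy sequence with g(k) = mex{g(k−s) : s ∈ {2, 5}, s ≤ k}:
g(0) = mex{} = 0
g(1) = mex{} = 0
g(2) = mex{0} = 1
g(3) = mex{0} = 1
g(4) = mex{1} = 0
g(5) = mex{0,1} = 2
g(6) = mex{0} = 1
g(7) = mex{1,2} = 0
g(8) = mex{1} = 0
g(9) = mex{0} = 1
g(10) = mex{0,2} = 1
So g(10) = 1.

1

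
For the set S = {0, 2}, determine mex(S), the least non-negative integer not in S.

0 is in the set but 1 is not, so the mex is 1.

1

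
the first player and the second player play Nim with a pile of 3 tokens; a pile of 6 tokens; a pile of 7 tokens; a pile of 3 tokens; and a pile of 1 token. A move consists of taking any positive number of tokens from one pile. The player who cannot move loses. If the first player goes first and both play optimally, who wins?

the second player wins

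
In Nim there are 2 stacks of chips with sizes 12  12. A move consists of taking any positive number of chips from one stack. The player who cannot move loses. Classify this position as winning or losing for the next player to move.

Write each in binary and XOR column by column:
  1100  (12)
  1100  (12)
  ----
  0000  (0)
The nim-sum is 0, so this is a P-position: the player to move is in a losing position under optimal play.

Losing position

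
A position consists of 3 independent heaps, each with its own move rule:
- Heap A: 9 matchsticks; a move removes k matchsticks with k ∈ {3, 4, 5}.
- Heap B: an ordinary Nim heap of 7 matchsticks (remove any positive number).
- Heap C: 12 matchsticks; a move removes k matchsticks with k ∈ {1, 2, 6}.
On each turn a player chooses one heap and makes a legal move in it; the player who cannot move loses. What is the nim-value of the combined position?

Grundy values for heap A (subtraction set {3, 4, 5}):
g(0) = mex{} = 0
g(1) = mex{} = 0
g(2) = mex{} = 0
g(3) = mex{0} = 1
g(4) = mex{0} = 1
g(5) = mex{0} = 1
g(6) = mex{0,1} = 2
g(7) = mex{0,1} = 2
g(8) = mex{1} = 0
g(9) = mex{1,2} = 0
So g(9) = 0.
Heap B is a plain Nim heap of size 7, so its Grundy value is 7.
For heap C, compute g(0), g(1), … with moves {1, 2, 6}:
k:     0  1  2  3  4  5  6  7  8  9 10 11 12
g(k):  0  1  2  0  1  2  3  0  1  2  0  1  2
So g(12) = 2.
By the Sprague-Grundy theorem, the Grundy value of a sum of independent games is the XOR of the component values.
Combined value = 0 ⊕ 7 ⊕ 2 = 5.

5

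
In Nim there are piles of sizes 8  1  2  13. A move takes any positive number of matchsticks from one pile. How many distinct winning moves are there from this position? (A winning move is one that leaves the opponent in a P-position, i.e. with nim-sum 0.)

1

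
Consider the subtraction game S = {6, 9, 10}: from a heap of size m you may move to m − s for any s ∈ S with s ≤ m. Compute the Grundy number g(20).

Grundy values for subtraction set {6, 9, 10}:
k:     0  1  2  3  4  5  6  7  8  9 10 11 12 13 14 15 16 17 18 19 20
g(k):  0  0  0  0  0  0  1  1  1  1  1  1  2  2  2  2  0  0  0  0  0
So g(20) = 0.

0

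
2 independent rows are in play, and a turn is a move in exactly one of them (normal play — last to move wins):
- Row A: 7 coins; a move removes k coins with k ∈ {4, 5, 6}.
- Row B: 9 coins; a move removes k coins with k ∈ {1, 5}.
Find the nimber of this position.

Build the Grundy sequence for row A with g(k) = mex{g(k−s) : s ∈ {4, 5, 6}, s ≤ k}:
k:     0  1  2  3  4  5  6  7
g(k):  0  0  0  0  1  1  1  1
So g(7) = 1.
Build the Grundy sequence for row B with g(k) = mex{g(k−s) : s ∈ {1, 5}, s ≤ k}:
k:     0  1  2  3  4  5  6  7  8  9
g(k):  0  1  0  1  0  1  0  1  0  1
So g(9) = 1.
By the Sprague-Grundy theorem, the Grundy value of a sum of independent games is the XOR of the component values.
Combined value = 1 ⊕ 1 = 0.

0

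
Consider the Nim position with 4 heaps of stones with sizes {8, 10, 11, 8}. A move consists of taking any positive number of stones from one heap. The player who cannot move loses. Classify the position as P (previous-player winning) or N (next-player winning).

Write each in binary and XOR column by column:
  1000  (8)
  1010  (10)
  1011  (11)
  1000  (8)
  ----
  0001  (1)
The nim-sum is 1 ≠ 0, so this is an N-position: the player to move can win.

N-position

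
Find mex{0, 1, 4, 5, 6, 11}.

The values 0, 1 are all present; 2 is the first non-negative integer missing from the set.

2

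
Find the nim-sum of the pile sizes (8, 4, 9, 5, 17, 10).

27

Nim-sum: 8 XOR 4 XOR 9 XOR 5 XOR 17 XOR 10 = 27.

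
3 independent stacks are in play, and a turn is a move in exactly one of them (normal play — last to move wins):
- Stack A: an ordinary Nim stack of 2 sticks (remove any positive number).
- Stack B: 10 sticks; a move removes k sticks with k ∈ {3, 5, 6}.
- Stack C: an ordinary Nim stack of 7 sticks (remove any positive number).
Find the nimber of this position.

Stack A is a plain Nim stack of size 2, so its Grundy value is 2.
For stack B, compute g(0), g(1), … with moves {3, 5, 6}:
g(0) = mex{} = 0
g(1) = mex{} = 0
g(2) = mex{} = 0
g(3) = mex{0} = 1
g(4) = mex{0} = 1
g(5) = mex{0} = 1
g(6) = mex{0,1} = 2
g(7) = mex{0,1} = 2
g(8) = mex{0,1} = 2
g(9) = mex{1,2} = 0
g(10) = mex{1,2} = 0
So g(10) = 0.
Stack C is a plain Nim stack of size 7, so its Grundy value is 7.
By the Sprague-Grundy theorem, the Grundy value of a sum of independent games is the XOR of the component values.
Combined value = 2 ⊕ 0 ⊕ 7 = 5.

5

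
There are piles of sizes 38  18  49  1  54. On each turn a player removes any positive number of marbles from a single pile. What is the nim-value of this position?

50

Nim-sum: 38 XOR 18 XOR 49 XOR 1 XOR 54 = 50.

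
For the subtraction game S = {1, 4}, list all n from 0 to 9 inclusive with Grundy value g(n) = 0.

0, 2, 5, 7

Grundy values for subtraction set {1, 4}:
k:     0  1  2  3  4  5  6  7  8  9
g(k):  0  1  0  1  2  0  1  0  1  2
The P-positions (g = 0) in 0..9 are 0, 2, 5, 7.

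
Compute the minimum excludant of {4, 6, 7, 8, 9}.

0

0 is not in the set, so the mex is 0.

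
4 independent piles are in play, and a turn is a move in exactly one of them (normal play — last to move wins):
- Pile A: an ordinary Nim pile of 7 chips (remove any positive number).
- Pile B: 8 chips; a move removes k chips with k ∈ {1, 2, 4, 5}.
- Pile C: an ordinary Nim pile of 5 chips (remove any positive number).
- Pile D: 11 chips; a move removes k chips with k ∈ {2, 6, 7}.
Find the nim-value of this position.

Pile A is a plain Nim pile of size 7, so its Grundy value is 7.
Build the Grundy sequence for pile B with g(k) = mex{g(k−s) : s ∈ {1, 2, 4, 5}, s ≤ k}:
k:     0  1  2  3  4  5  6  7  8
g(k):  0  1  2  0  1  2  0  1  2
So g(8) = 2.
Pile C is a plain Nim pile of size 5, so its Grundy value is 5.
Grundy values for pile D (subtraction set {2, 6, 7}):
g(0) = mex{} = 0
g(1) = mex{} = 0
g(2) = mex{0} = 1
g(3) = mex{0} = 1
g(4) = mex{1} = 0
g(5) = mex{1} = 0
g(6) = mex{0} = 1
g(7) = mex{0} = 1
g(8) = mex{0,1} = 2
g(9) = mex{1} = 0
g(10) = mex{0,1,2} = 3
g(11) = mex{0} = 1
So g(11) = 1.
By the Sprague-Grundy theorem, the Grundy value of a sum of independent games is the XOR of the component values.
Combined value = 7 ⊕ 2 ⊕ 5 ⊕ 1 = 1.

1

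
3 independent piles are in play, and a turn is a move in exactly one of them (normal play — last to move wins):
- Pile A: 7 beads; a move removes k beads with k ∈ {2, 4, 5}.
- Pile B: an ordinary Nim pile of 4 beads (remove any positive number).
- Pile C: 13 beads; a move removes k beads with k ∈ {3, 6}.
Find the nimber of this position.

Grundy values for pile A (subtraction set {2, 4, 5}):
k:     0  1  2  3  4  5  6  7
g(k):  0  0  1  1  2  2  3  0
So g(7) = 0.
Pile B is a plain Nim pile of size 4, so its Grundy value is 4.
Build the Grundy sequence for pile C with g(k) = mex{g(k−s) : s ∈ {3, 6}, s ≤ k}:
g(0) = mex{} = 0
g(1) = mex{} = 0
g(2) = mex{} = 0
g(3) = mex{0} = 1
g(4) = mex{0} = 1
g(5) = mex{0} = 1
g(6) = mex{0,1} = 2
g(7) = mex{0,1} = 2
g(8) = mex{0,1} = 2
g(9) = mex{1,2} = 0
g(10) = mex{1,2} = 0
g(11) = mex{1,2} = 0
g(12) = mex{0,2} = 1
g(13) = mex{0,2} = 1
So g(13) = 1.
The value of a disjunctive sum is the nim-sum of the parts.
Combined value = 0 XOR 4 XOR 1 = 5.

5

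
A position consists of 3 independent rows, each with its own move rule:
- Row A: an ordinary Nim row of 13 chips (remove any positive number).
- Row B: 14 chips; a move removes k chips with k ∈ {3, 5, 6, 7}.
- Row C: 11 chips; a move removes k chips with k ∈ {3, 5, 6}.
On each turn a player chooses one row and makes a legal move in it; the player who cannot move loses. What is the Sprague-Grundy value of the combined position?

12

Row A is a plain Nim row of size 13, so its Grundy value is 13.
For row B, compute g(0), g(1), … with moves {3, 5, 6, 7}:
g(0) = mex{} = 0
g(1) = mex{} = 0
g(2) = mex{} = 0
g(3) = mex{0} = 1
g(4) = mex{0} = 1
g(5) = mex{0} = 1
g(6) = mex{0,1} = 2
g(7) = mex{0,1} = 2
g(8) = mex{0,1} = 2
g(9) = mex{0,1,2} = 3
g(10) = mex{1,2} = 0
g(11) = mex{1,2} = 0
g(12) = mex{1,2,3} = 0
g(13) = mex{0,2} = 1
g(14) = mex{0,2,3} = 1
So g(14) = 1.
For row C, compute g(0), g(1), … with moves {3, 5, 6}:
k:     0  1  2  3  4  5  6  7  8  9 10 11
g(k):  0  0  0  1  1  1  2  2  2  0  0  0
So g(11) = 0.
By the Sprague-Grundy theorem, the Grundy value of a sum of independent games is the XOR of the component values.
Combined value = 13 XOR 1 XOR 0 = 12.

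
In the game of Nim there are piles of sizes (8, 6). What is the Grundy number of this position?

14

Nim-sum: 8 XOR 6 = 14.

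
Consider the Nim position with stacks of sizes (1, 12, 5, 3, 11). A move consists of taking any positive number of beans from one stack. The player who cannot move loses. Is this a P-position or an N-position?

Compute the nim-sum pairwise:
1 XOR 12 = 13
13 XOR 5 = 8
8 XOR 3 = 11
11 XOR 11 = 0
The nim-sum is 0, so this is a P-position: the player to move is in a losing position under optimal play.

P-position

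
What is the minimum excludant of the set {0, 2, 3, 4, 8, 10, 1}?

5

The values 0, 1, 2, 3, 4 are all present; 5 is the first non-negative integer missing from the set.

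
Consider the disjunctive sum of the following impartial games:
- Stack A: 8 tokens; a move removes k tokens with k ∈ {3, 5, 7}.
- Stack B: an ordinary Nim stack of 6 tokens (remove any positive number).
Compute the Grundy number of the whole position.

4

For stack A, compute g(0), g(1), … with moves {3, 5, 7}:
g(0) = mex{} = 0
g(1) = mex{} = 0
g(2) = mex{} = 0
g(3) = mex{0} = 1
g(4) = mex{0} = 1
g(5) = mex{0} = 1
g(6) = mex{0,1} = 2
g(7) = mex{0,1} = 2
g(8) = mex{0,1} = 2
So g(8) = 2.
Stack B is a plain Nim stack of size 6, so its Grundy value is 6.
By the Sprague-Grundy theorem, the Grundy value of a sum of independent games is the XOR of the component values.
Combined value = 2 XOR 6 = 4.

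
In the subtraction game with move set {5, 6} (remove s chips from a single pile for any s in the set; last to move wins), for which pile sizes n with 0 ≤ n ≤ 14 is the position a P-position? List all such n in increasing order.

0, 1, 2, 3, 4, 11, 12, 13, 14

Grundy values for subtraction set {5, 6}:
k:     0  1  2  3  4  5  6  7  8  9 10 11 12 13 14
g(k):  0  0  0  0  0  1  1  1  1  1  2  0  0  0  0
The P-positions (g = 0) in 0..14 are 0, 1, 2, 3, 4, 11, 12, 13, 14.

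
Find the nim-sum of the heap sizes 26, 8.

Compute the nim-sum pairwise:
26 ^ 8 = 18

18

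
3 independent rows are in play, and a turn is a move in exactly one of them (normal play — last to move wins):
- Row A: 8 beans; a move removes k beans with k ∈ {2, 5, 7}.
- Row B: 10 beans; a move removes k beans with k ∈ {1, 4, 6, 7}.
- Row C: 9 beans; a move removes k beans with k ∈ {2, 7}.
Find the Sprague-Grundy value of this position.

Build the Grundy sequence for row A with g(k) = mex{g(k−s) : s ∈ {2, 5, 7}, s ≤ k}:
g(0) = mex{} = 0
g(1) = mex{} = 0
g(2) = mex{0} = 1
g(3) = mex{0} = 1
g(4) = mex{1} = 0
g(5) = mex{0,1} = 2
g(6) = mex{0} = 1
g(7) = mex{0,1,2} = 3
g(8) = mex{0,1} = 2
So g(8) = 2.
Build the Grundy sequence for row B with g(k) = mex{g(k−s) : s ∈ {1, 4, 6, 7}, s ≤ k}:
g(0) = mex{} = 0
g(1) = mex{0} = 1
g(2) = mex{1} = 0
g(3) = mex{0} = 1
g(4) = mex{0,1} = 2
g(5) = mex{1,2} = 0
g(6) = mex{0} = 1
g(7) = mex{0,1} = 2
g(8) = mex{0,1,2} = 3
g(9) = mex{0,1,3} = 2
g(10) = mex{1,2} = 0
So g(10) = 0.
Build the Grundy sequence for row C with g(k) = mex{g(k−s) : s ∈ {2, 7}, s ≤ k}:
k:     0  1  2  3  4  5  6  7  8  9
g(k):  0  0  1  1  0  0  1  1  2  0
So g(9) = 0.
The value of a disjunctive sum is the nim-sum of the parts.
Combined value = 2 XOR 0 XOR 0 = 2.

2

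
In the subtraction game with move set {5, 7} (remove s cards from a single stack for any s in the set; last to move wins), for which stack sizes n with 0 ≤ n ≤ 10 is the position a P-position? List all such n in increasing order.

0, 1, 2, 3, 4

Grundy values for subtraction set {5, 7}:
g(0) = mex{} = 0
g(1) = mex{} = 0
g(2) = mex{} = 0
g(3) = mex{} = 0
g(4) = mex{} = 0
g(5) = mex{0} = 1
g(6) = mex{0} = 1
g(7) = mex{0} = 1
g(8) = mex{0} = 1
g(9) = mex{0} = 1
g(10) = mex{0,1} = 2
The P-positions (g = 0) in 0..10 are 0, 1, 2, 3, 4.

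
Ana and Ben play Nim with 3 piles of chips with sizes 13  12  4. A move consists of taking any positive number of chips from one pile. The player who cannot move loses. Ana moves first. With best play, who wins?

Bitwise XOR of the heap sizes:
  1101  (13)
  1100  (12)
  0100  (4)
  ----
  0101  (5)
The nim-sum is 5 ≠ 0, so this is an N-position: the player to move can win; Ana has a winning move.

Ana wins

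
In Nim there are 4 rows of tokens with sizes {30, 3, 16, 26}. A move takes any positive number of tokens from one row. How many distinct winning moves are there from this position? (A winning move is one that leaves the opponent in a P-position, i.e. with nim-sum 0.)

3

Write each in binary and XOR column by column:
  11110  (30)
  00011  (3)
  10000  (16)
  11010  (26)
  -----
  10111  (23)
The overall nim-sum is X = 23. A row of size p has a winning move iff p XOR X < p (reduce it to p XOR X).
  30: 30 XOR 23 = 9 < 30 — winning move (to 9).
  3: 3 XOR 23 = 20 ≥ 3 — no move.
  16: 16 XOR 23 = 7 < 16 — winning move (to 7).
  26: 26 XOR 23 = 13 < 26 — winning move (to 13).
That gives 3 winning moves.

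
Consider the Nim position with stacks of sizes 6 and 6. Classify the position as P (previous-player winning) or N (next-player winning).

P-position

Nim-sum: 6 XOR 6 = 0.
The nim-sum is 0, so this is a P-position: the player to move is in a losing position under optimal play.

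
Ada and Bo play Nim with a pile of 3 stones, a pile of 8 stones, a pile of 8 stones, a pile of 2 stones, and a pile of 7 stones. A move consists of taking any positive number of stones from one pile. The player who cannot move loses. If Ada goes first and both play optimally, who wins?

Compute the nim-sum pairwise:
3 XOR 8 = 11
11 XOR 8 = 3
3 XOR 2 = 1
1 XOR 7 = 6
The nim-sum is 6 ≠ 0, so this is an N-position: the player to move can win; Ada has a winning move.

Ada wins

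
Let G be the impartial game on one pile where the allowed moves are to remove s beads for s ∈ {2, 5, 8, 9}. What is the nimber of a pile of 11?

0

Grundy values for subtraction set {2, 5, 8, 9}:
k:     0  1  2  3  4  5  6  7  8  9 10 11
g(k):  0  0  1  1  0  2  1  0  2  1  3  0
So g(11) = 0.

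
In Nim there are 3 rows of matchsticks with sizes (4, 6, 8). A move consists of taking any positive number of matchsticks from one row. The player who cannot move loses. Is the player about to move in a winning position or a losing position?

Compute the nim-sum pairwise:
4 XOR 6 = 2
2 XOR 8 = 10
The nim-sum is 10 ≠ 0, so this is an N-position: the player to move can win.

Winning position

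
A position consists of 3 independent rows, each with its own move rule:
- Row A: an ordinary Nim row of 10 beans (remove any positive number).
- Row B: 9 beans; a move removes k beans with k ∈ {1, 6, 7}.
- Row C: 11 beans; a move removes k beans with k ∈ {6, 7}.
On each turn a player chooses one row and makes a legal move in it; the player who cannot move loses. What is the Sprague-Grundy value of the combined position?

Row A is a plain Nim row of size 10, so its Grundy value is 10.
Build the Grundy sequence for row B with g(k) = mex{g(k−s) : s ∈ {1, 6, 7}, s ≤ k}:
g(0) = mex{} = 0
g(1) = mex{0} = 1
g(2) = mex{1} = 0
g(3) = mex{0} = 1
g(4) = mex{1} = 0
g(5) = mex{0} = 1
g(6) = mex{0,1} = 2
g(7) = mex{0,1,2} = 3
g(8) = mex{0,1,3} = 2
g(9) = mex{0,1,2} = 3
So g(9) = 3.
For row C, compute g(0), g(1), … with moves {6, 7}:
g(0) = mex{} = 0
g(1) = mex{} = 0
g(2) = mex{} = 0
g(3) = mex{} = 0
g(4) = mex{} = 0
g(5) = mex{} = 0
g(6) = mex{0} = 1
g(7) = mex{0} = 1
g(8) = mex{0} = 1
g(9) = mex{0} = 1
g(10) = mex{0} = 1
g(11) = mex{0} = 1
So g(11) = 1.
The value of a disjunctive sum is the nim-sum of the parts.
Combined value = 10 XOR 3 XOR 1 = 8.

8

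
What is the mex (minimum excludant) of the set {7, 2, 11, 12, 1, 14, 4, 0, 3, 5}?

6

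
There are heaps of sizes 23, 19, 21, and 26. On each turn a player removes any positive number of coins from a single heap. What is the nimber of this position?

Nim-sum: 23 ^ 19 ^ 21 ^ 26 = 11.

11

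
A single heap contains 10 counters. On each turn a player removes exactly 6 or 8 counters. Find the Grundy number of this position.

1

Grundy values for subtraction set {6, 8}:
k:     0  1  2  3  4  5  6  7  8  9 10
g(k):  0  0  0  0  0  0  1  1  1  1  1
So g(10) = 1.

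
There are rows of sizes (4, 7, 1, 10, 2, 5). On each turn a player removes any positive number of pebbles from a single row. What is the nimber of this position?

15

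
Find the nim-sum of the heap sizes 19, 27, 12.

Compute the nim-sum pairwise:
19 XOR 27 = 8
8 XOR 12 = 4

4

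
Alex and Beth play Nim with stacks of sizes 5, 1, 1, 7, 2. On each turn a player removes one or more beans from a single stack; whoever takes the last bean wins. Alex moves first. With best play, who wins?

Beth wins

Bitwise XOR of the heap sizes:
  101  (5)
  001  (1)
  001  (1)
  111  (7)
  010  (2)
  ---
  000  (0)
The nim-sum is 0, so this is a P-position: the player to move is in a losing position under optimal play; Alex is about to move from it and so loses — Beth wins.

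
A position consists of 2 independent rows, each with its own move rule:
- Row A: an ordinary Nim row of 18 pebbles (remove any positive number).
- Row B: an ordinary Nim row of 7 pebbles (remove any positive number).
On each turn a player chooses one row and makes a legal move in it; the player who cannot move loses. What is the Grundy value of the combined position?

Row A is a plain Nim row of size 18, so its Grundy value is 18.
Row B is a plain Nim row of size 7, so its Grundy value is 7.
By the Sprague-Grundy theorem, the Grundy value of a sum of independent games is the XOR of the component values.
Combined value = 18 ⊕ 7 = 21.

21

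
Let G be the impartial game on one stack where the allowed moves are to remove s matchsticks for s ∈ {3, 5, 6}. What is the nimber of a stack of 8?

2

Compute g(0), g(1), … for moves {3, 5, 6}:
g(0) = mex{} = 0
g(1) = mex{} = 0
g(2) = mex{} = 0
g(3) = mex{0} = 1
g(4) = mex{0} = 1
g(5) = mex{0} = 1
g(6) = mex{0,1} = 2
g(7) = mex{0,1} = 2
g(8) = mex{0,1} = 2
So g(8) = 2.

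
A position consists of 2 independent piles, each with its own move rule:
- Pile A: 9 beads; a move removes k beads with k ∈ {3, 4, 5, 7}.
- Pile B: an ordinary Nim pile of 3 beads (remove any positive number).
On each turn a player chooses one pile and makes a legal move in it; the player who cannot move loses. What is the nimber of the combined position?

0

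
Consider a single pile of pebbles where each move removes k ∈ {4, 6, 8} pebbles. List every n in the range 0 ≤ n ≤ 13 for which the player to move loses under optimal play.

0, 1, 2, 3, 12, 13

Compute g(0), g(1), … for moves {4, 6, 8}:
k:     0  1  2  3  4  5  6  7  8  9 10 11 12 13
g(k):  0  0  0  0  1  1  1  1  2  2  2  2  0  0
The P-positions (g = 0) in 0..13 are 0, 1, 2, 3, 12, 13.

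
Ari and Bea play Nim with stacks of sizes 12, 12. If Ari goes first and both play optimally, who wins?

Bea wins

Compute the nim-sum pairwise:
12 ^ 12 = 0
The nim-sum is 0, so this is a P-position: the player to move is in a losing position under optimal play; Ari is about to move from it and so loses — Bea wins.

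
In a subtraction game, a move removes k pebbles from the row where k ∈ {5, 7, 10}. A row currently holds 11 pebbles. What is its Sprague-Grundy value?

2

Compute g(0), g(1), … for moves {5, 7, 10}:
g(0) = mex{} = 0
g(1) = mex{} = 0
g(2) = mex{} = 0
g(3) = mex{} = 0
g(4) = mex{} = 0
g(5) = mex{0} = 1
g(6) = mex{0} = 1
g(7) = mex{0} = 1
g(8) = mex{0} = 1
g(9) = mex{0} = 1
g(10) = mex{0,1} = 2
g(11) = mex{0,1} = 2
So g(11) = 2.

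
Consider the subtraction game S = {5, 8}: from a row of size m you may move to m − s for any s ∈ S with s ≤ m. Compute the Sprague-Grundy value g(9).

1

Compute g(0), g(1), … for moves {5, 8}:
g(0) = mex{} = 0
g(1) = mex{} = 0
g(2) = mex{} = 0
g(3) = mex{} = 0
g(4) = mex{} = 0
g(5) = mex{0} = 1
g(6) = mex{0} = 1
g(7) = mex{0} = 1
g(8) = mex{0} = 1
g(9) = mex{0} = 1
So g(9) = 1.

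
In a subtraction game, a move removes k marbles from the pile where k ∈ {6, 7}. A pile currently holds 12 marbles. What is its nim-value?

Compute g(0), g(1), … for moves {6, 7}:
g(0) = mex{} = 0
g(1) = mex{} = 0
g(2) = mex{} = 0
g(3) = mex{} = 0
g(4) = mex{} = 0
g(5) = mex{} = 0
g(6) = mex{0} = 1
g(7) = mex{0} = 1
g(8) = mex{0} = 1
g(9) = mex{0} = 1
g(10) = mex{0} = 1
g(11) = mex{0} = 1
g(12) = mex{0,1} = 2
So g(12) = 2.

2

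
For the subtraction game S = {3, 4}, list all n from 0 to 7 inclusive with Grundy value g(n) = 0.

0, 1, 2, 7

Grundy values for subtraction set {3, 4}:
g(0) = mex{} = 0
g(1) = mex{} = 0
g(2) = mex{} = 0
g(3) = mex{0} = 1
g(4) = mex{0} = 1
g(5) = mex{0} = 1
g(6) = mex{0,1} = 2
g(7) = mex{1} = 0
The P-positions (g = 0) in 0..7 are 0, 1, 2, 7.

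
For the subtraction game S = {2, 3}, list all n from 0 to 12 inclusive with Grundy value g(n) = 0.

0, 1, 5, 6, 10, 11

Grundy values for subtraction set {2, 3}:
k:     0  1  2  3  4  5  6  7  8  9 10 11 12
g(k):  0  0  1  1  2  0  0  1  1  2  0  0  1
The P-positions (g = 0) in 0..12 are 0, 1, 5, 6, 10, 11.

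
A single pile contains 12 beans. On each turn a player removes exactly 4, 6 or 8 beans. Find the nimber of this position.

0

Build the Grundy sequence with g(k) = mex{g(k−s) : s ∈ {4, 6, 8}, s ≤ k}:
k:     0  1  2  3  4  5  6  7  8  9 10 11 12
g(k):  0  0  0  0  1  1  1  1  2  2  2  2  0
So g(12) = 0.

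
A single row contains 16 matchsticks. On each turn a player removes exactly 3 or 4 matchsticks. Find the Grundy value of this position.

Compute g(0), g(1), … for moves {3, 4}:
k:     0  1  2  3  4  5  6  7  8  9 10 11 12 13 14 15 16
g(k):  0  0  0  1  1  1  2  0  0  0  1  1  1  2  0  0  0
So g(16) = 0.

0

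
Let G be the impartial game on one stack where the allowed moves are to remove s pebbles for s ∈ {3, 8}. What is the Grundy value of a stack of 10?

1

Build the Grundy sequence with g(k) = mex{g(k−s) : s ∈ {3, 8}, s ≤ k}:
g(0) = mex{} = 0
g(1) = mex{} = 0
g(2) = mex{} = 0
g(3) = mex{0} = 1
g(4) = mex{0} = 1
g(5) = mex{0} = 1
g(6) = mex{1} = 0
g(7) = mex{1} = 0
g(8) = mex{0,1} = 2
g(9) = mex{0} = 1
g(10) = mex{0} = 1
So g(10) = 1.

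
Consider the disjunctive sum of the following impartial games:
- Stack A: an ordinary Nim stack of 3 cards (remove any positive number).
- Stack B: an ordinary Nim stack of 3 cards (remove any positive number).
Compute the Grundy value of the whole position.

0

Stack A is a plain Nim stack of size 3, so its Grundy value is 3.
Stack B is a plain Nim stack of size 3, so its Grundy value is 3.
The value of a disjunctive sum is the nim-sum of the parts.
Combined value = 3 XOR 3 = 0.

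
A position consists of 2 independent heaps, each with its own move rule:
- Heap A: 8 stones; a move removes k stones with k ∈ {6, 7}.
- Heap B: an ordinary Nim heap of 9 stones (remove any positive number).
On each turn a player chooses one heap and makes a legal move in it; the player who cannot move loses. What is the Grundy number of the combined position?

Build the Grundy sequence for heap A with g(k) = mex{g(k−s) : s ∈ {6, 7}, s ≤ k}:
k:     0  1  2  3  4  5  6  7  8
g(k):  0  0  0  0  0  0  1  1  1
So g(8) = 1.
Heap B is a plain Nim heap of size 9, so its Grundy value is 9.
The value of a disjunctive sum is the nim-sum of the parts.
Combined value = 1 ⊕ 9 = 8.

8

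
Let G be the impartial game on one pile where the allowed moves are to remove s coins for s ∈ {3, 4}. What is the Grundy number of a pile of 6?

2

Grundy values for subtraction set {3, 4}:
g(0) = mex{} = 0
g(1) = mex{} = 0
g(2) = mex{} = 0
g(3) = mex{0} = 1
g(4) = mex{0} = 1
g(5) = mex{0} = 1
g(6) = mex{0,1} = 2
So g(6) = 2.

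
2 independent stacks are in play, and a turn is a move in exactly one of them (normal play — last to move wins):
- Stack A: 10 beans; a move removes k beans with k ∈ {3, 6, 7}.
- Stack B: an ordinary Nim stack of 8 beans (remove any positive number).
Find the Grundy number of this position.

8

Grundy values for stack A (subtraction set {3, 6, 7}):
k:     0  1  2  3  4  5  6  7  8  9 10
g(k):  0  0  0  1  1  1  2  2  2  3  0
So g(10) = 0.
Stack B is a plain Nim stack of size 8, so its Grundy value is 8.
By the Sprague-Grundy theorem, the Grundy value of a sum of independent games is the XOR of the component values.
Combined value = 0 ⊕ 8 = 8.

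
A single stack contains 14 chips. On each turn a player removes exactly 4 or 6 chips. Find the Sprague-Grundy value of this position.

Compute g(0), g(1), … for moves {4, 6}:
k:     0  1  2  3  4  5  6  7  8  9 10 11 12 13 14
g(k):  0  0  0  0  1  1  1  1  2  2  0  0  0  0  1
So g(14) = 1.

1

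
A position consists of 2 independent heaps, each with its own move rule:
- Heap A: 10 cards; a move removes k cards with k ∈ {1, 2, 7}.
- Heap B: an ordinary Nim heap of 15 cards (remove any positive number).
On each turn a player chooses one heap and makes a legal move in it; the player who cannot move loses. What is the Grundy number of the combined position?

For heap A, compute g(0), g(1), … with moves {1, 2, 7}:
g(0) = mex{} = 0
g(1) = mex{0} = 1
g(2) = mex{0,1} = 2
g(3) = mex{1,2} = 0
g(4) = mex{0,2} = 1
g(5) = mex{0,1} = 2
g(6) = mex{1,2} = 0
g(7) = mex{0,2} = 1
g(8) = mex{0,1} = 2
g(9) = mex{1,2} = 0
g(10) = mex{0,2} = 1
So g(10) = 1.
Heap B is a plain Nim heap of size 15, so its Grundy value is 15.
By the Sprague-Grundy theorem, the Grundy value of a sum of independent games is the XOR of the component values.
Combined value = 1 XOR 15 = 14.

14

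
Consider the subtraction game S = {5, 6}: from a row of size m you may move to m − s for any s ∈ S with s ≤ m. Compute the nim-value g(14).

0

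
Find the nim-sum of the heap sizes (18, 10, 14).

Write each in binary and XOR column by column:
  10010  (18)
  01010  (10)
  01110  (14)
  -----
  10110  (22)

22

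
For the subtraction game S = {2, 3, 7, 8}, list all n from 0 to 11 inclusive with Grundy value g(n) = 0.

Grundy values for subtraction set {2, 3, 7, 8}:
g(0) = mex{} = 0
g(1) = mex{} = 0
g(2) = mex{0} = 1
g(3) = mex{0} = 1
g(4) = mex{0,1} = 2
g(5) = mex{1} = 0
g(6) = mex{1,2} = 0
g(7) = mex{0,2} = 1
g(8) = mex{0} = 1
g(9) = mex{0,1} = 2
g(10) = mex{1} = 0
g(11) = mex{1,2} = 0
The P-positions (g = 0) in 0..11 are 0, 1, 5, 6, 10, 11.

0, 1, 5, 6, 10, 11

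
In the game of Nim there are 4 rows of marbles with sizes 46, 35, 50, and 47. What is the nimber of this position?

16

Compute the nim-sum pairwise:
46 ⊕ 35 = 13
13 ⊕ 50 = 63
63 ⊕ 47 = 16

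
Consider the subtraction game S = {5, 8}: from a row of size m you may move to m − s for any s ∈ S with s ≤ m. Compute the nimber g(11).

Grundy values for subtraction set {5, 8}:
k:     0  1  2  3  4  5  6  7  8  9 10 11
g(k):  0  0  0  0  0  1  1  1  1  1  2  2
So g(11) = 2.

2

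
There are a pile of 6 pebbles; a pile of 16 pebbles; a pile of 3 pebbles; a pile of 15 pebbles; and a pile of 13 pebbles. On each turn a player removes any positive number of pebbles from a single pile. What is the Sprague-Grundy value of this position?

23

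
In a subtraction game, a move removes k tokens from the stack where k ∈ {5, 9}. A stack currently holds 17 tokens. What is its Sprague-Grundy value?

0

Grundy values for subtraction set {5, 9}:
k:     0  1  2  3  4  5  6  7  8  9 10 11 12 13 14 15 16 17
g(k):  0  0  0  0  0  1  1  1  1  1  2  2  2  2  0  0  0  0
So g(17) = 0.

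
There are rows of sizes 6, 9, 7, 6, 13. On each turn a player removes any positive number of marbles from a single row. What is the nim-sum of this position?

Nim-sum: 6 ^ 9 ^ 7 ^ 6 ^ 13 = 3.

3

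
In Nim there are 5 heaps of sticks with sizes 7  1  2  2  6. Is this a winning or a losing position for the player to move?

Losing position

In binary:
  111  (7)
  001  (1)
  010  (2)
  010  (2)
  110  (6)
  ---
  000  (0)
The nim-sum is 0, so this is a P-position: the player to move is in a losing position under optimal play.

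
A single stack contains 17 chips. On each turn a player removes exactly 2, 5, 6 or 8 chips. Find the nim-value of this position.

1

Build the Grundy sequence with g(k) = mex{g(k−s) : s ∈ {2, 5, 6, 8}, s ≤ k}:
k:     0  1  2  3  4  5  6  7  8  9 10 11 12 13 14 15 16 17
g(k):  0  0  1  1  0  2  1  3  2  2  3  0  2  1  0  0  1  1
So g(17) = 1.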